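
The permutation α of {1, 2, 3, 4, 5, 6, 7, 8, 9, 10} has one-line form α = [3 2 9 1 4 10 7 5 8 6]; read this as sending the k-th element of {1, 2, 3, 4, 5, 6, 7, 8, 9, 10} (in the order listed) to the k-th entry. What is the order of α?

Decomposing into disjoint cycles gives cycle lengths 6, 2, 1, 1.
The order of α is the least common multiple of its cycle lengths: lcm(6, 2) = 6.

6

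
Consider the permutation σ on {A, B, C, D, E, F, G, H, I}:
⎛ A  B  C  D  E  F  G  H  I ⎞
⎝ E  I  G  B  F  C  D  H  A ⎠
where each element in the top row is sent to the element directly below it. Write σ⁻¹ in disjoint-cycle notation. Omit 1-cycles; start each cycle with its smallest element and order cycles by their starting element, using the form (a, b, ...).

(A, I, B, D, G, C, F, E)

The cycle decomposition of σ is (A, E, F, C, G, D, B, I).
Reversing each cycle (and rotating so the smallest element leads) gives σ⁻¹ = (A, I, B, D, G, C, F, E).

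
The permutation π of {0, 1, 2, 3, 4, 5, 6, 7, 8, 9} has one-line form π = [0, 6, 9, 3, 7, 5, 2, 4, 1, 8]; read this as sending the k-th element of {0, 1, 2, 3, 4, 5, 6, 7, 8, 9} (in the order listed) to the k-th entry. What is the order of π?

10

Decomposing into disjoint cycles gives cycle lengths 5, 2, 1, 1, 1.
Since disjoint cycles commute, ord(π) = lcm(5, 2) = 10.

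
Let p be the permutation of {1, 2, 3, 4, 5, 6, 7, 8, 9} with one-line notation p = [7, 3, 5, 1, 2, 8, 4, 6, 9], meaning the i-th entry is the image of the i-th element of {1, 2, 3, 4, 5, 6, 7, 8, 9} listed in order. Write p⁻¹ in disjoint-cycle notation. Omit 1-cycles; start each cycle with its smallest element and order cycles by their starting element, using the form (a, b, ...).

(1, 4, 7)(2, 5, 3)(6, 8)

First write p in disjoint cycles: (1, 7, 4)(2, 3, 5)(6, 8).
The inverse reverses every cycle; in canonical form, p⁻¹ = (1, 4, 7)(2, 5, 3)(6, 8).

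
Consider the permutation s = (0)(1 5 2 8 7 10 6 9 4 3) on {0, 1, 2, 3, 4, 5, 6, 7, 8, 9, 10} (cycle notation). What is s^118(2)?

2 lies in the 10-cycle (1 5 2 8 7 10 6 9 4 3).
On a 10-cycle, s^10 is the identity, so s^118 = s^8 there (118 ≡ 8 mod 10).
Advancing 8 steps from 2: 2 → 8 → 7 → 10 → 6 → 9 → 4 → 3 → 1.

1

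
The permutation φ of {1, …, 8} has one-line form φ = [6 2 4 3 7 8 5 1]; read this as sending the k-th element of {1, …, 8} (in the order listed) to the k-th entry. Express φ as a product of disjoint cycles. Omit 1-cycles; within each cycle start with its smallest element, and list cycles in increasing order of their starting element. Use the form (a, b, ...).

From 1: 1 → 6 → 8 → 1, closing the cycle (1, 6, 8).
Repeating from the next unused element and collecting all non-trivial cycles gives (1, 6, 8)(3, 4)(5, 7).

(1, 6, 8)(3, 4)(5, 7)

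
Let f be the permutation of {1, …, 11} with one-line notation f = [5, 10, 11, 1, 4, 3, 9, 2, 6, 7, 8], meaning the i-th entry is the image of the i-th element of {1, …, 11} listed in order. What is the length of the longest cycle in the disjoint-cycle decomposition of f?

Decomposing into disjoint cycles gives (1, 5, 4)(2, 10, 7, 9, 6, 3, 11, 8); the longest has length 8.

8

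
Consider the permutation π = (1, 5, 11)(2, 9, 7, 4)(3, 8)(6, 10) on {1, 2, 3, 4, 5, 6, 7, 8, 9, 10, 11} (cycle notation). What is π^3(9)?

2

9 lies in the 4-cycle (2, 9, 7, 4).
Advancing 3 steps from 9: 9 → 7 → 4 → 2.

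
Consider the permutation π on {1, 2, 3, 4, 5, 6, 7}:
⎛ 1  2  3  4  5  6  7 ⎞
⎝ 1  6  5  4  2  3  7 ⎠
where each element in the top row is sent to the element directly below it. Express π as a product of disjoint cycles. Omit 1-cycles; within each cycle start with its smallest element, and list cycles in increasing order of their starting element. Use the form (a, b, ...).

(2, 6, 3, 5)

Start at 2 and follow images: 2 → 6 → 3 → 5 → 2, giving the cycle (2, 6, 3, 5).
Continuing from each remaining unvisited element yields (2, 6, 3, 5).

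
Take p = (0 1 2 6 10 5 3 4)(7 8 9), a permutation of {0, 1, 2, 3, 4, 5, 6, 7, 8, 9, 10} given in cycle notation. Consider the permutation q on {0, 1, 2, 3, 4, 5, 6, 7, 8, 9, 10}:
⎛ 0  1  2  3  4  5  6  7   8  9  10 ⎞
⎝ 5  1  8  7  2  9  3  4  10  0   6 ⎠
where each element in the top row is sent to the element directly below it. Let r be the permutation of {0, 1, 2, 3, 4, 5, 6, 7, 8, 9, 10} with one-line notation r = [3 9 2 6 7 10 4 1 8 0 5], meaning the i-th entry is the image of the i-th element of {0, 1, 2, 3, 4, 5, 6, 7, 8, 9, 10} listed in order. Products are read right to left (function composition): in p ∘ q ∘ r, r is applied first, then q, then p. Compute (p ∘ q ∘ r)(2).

9

Apply the permutations in order: r(2) = 2, then q(2) = 8, then p(8) = 9. So (p ∘ q ∘ r)(2) = 9.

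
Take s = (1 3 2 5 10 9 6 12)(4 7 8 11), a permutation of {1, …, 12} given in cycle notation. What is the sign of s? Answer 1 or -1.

The cycle lengths are 8, 4.
A cycle is odd iff its length is even; s has 2 even-length cycles, so sgn(s) = (−1)^2 and s is even.

1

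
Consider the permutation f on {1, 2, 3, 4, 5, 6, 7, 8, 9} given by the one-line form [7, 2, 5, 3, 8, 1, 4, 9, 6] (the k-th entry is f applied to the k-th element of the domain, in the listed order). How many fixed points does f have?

The fixed points (elements with f(x) = x) are {2}, so there is 1.

1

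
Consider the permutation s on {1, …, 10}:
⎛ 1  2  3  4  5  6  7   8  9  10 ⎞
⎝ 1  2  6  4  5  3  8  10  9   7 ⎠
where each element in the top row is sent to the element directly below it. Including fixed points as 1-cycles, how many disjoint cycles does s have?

The cycle decomposition is (1)(2)(3, 6)(4)(5)(7, 8, 10)(9), which has 7 cycles (counting 1-cycles).

7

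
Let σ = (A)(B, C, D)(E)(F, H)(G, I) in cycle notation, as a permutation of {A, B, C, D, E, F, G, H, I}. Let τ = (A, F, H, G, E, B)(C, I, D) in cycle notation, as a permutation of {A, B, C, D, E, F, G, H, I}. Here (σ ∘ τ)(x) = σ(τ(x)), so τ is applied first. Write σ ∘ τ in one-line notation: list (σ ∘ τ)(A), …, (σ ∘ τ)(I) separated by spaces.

Chase each element through τ then σ: A → F → H; B → A → A; C → I → G; D → C → D; E → B → C; F → H → F; G → E → E; H → G → I; I → D → B.
So σ ∘ τ in one-line form is H A G D C F E I B.

H A G D C F E I B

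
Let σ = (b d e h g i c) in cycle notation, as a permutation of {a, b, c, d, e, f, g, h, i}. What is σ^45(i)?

d

i lies in the 7-cycle (b d e h g i c).
Since the cycle has length 7, σ^45 acts on it the same as σ^3 (45 mod 7 = 3).
Advancing 3 steps from i: i → c → b → d.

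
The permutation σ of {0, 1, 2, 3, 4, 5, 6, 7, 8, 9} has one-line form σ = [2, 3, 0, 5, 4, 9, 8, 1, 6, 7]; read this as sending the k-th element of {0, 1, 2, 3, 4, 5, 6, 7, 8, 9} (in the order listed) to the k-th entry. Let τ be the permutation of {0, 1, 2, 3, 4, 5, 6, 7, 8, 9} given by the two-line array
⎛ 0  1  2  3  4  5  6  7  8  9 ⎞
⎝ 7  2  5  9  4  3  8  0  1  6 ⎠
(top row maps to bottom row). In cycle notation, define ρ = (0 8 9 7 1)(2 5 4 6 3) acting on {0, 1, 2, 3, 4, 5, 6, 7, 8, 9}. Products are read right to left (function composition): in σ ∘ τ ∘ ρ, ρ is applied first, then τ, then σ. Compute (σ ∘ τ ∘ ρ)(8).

Apply the permutations in order: ρ(8) = 9, then τ(9) = 6, then σ(6) = 8. So (σ ∘ τ ∘ ρ)(8) = 8.

8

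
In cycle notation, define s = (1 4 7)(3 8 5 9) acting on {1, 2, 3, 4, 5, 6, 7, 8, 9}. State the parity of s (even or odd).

The cycle lengths are 4, 3, 1, 1.
A cycle of length ℓ contributes ℓ−1 transpositions, so s is a product of 3 + 2 = 5 transpositions — odd.

odd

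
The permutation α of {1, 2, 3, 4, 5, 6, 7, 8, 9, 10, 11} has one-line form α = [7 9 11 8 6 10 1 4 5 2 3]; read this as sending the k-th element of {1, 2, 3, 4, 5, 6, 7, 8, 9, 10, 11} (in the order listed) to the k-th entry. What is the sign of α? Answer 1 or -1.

In disjoint-cycle form the cycle lengths are 5, 2, 2, 2.
A cycle is odd iff its length is even; α has 3 even-length cycles, so sgn(α) = (−1)^3 and α is odd.

-1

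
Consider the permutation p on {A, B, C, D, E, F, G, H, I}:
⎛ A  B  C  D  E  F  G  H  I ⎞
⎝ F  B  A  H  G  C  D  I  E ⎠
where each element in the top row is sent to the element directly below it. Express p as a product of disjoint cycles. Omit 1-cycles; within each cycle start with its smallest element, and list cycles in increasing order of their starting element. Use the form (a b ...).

(A F C)(D H I E G)

Start at A and follow images: A → F → C → A, giving the cycle (A F C).
Continuing from each remaining unvisited element yields (A F C)(D H I E G).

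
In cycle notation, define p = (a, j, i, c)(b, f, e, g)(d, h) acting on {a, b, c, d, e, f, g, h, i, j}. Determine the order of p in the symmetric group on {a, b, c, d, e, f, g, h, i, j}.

The disjoint cycles have lengths 4, 4, 2.
Since disjoint cycles commute, ord(p) = lcm(4, 4, 2) = 4.

4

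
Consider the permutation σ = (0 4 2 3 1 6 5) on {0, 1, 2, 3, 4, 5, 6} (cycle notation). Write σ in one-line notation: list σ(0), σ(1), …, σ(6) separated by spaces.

4 6 3 1 2 0 5

Each element maps to the next entry in its cycle (wrapping to the front): 0→4, 1→6, 2→3, 3→1, 4→2, 5→0, 6→5.
So the one-line form is 4 6 3 1 2 0 5.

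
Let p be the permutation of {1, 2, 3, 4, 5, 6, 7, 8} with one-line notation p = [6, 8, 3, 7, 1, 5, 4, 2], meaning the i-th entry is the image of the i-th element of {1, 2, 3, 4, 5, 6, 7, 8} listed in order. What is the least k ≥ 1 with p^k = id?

6

The disjoint-cycle form of p has cycle lengths 3, 2, 2, 1.
The order of p is the least common multiple of its cycle lengths: lcm(3, 2, 2) = 6.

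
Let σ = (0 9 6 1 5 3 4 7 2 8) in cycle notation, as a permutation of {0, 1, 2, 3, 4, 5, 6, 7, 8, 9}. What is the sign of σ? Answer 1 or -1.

The cycle lengths are 10.
A cycle is odd iff its length is even; σ has 1 even-length cycle, so sgn(σ) = (−1)^1 and σ is odd.

-1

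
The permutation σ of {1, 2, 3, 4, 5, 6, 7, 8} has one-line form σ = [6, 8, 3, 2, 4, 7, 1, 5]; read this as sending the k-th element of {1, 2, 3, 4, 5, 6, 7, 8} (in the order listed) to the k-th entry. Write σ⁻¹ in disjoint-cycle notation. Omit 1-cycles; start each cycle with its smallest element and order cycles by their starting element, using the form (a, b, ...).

(1, 7, 6)(2, 4, 5, 8)

First write σ in disjoint cycles: (1, 6, 7)(2, 8, 5, 4).
The inverse reverses every cycle; in canonical form, σ⁻¹ = (1, 7, 6)(2, 4, 5, 8).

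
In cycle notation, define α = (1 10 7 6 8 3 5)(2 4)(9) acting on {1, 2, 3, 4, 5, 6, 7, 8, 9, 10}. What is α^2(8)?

5

8 lies in the 7-cycle (1 10 7 6 8 3 5).
Advancing 2 steps from 8: 8 → 3 → 5.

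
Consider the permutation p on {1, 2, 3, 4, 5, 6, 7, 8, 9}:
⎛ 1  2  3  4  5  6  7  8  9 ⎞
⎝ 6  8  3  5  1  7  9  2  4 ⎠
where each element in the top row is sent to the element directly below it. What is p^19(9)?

4

Tracing 9 → 4 → … returns to 9 after 6 steps, so 9 lies in a 6-cycle (1, 6, 7, 9, 4, 5).
On a 6-cycle, p^6 is the identity, so p^19 = p^1 there (19 ≡ 1 mod 6).
Stepping 1 place around the cycle: 9 → 4.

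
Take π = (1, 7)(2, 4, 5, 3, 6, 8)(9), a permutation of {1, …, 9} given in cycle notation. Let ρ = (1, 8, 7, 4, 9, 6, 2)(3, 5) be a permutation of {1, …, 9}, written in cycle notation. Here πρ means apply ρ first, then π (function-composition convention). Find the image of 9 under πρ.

First apply ρ: ρ(9) = 6, then π(6) = 8. Thus (πρ)(9) = 8.

8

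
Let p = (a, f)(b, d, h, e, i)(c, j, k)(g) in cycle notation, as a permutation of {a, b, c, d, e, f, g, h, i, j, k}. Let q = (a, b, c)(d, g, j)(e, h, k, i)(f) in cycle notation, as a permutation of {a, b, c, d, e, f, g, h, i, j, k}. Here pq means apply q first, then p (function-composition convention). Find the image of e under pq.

q(e) = h, then p(h) = e; composing gives (pq)(e) = e.

e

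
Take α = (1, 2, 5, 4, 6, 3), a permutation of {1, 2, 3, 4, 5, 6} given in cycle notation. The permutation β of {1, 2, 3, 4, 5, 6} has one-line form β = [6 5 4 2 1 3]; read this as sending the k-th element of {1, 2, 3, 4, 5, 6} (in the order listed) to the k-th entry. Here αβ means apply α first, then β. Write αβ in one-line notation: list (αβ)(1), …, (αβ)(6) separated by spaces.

5 1 6 3 2 4

For each element, apply α then β: 1 → 2 → 5; 2 → 5 → 1; 3 → 1 → 6; 4 → 6 → 3; 5 → 4 → 2; 6 → 3 → 4.
Collecting the images, αβ = [5 1 6 3 2 4].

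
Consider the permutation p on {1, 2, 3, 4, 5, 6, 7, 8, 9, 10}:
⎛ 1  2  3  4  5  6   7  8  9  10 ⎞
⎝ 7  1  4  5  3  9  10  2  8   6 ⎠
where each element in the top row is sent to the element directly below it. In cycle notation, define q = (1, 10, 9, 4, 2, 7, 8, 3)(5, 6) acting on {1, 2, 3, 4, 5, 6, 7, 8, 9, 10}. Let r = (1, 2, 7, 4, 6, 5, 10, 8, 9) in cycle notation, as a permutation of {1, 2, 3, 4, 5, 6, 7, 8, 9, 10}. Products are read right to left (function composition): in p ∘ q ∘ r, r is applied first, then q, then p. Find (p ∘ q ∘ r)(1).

Chase 1: r(1) = 2; q(2) = 7; p(7) = 10. Hence (p ∘ q ∘ r)(1) = 10.

10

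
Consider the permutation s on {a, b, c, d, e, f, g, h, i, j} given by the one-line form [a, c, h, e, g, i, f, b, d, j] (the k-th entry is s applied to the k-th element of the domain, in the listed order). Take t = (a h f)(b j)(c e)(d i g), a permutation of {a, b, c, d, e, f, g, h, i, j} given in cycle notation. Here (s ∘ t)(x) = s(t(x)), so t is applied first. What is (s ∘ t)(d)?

d

First apply t: t(d) = i, then s(i) = d. Thus (s ∘ t)(d) = d.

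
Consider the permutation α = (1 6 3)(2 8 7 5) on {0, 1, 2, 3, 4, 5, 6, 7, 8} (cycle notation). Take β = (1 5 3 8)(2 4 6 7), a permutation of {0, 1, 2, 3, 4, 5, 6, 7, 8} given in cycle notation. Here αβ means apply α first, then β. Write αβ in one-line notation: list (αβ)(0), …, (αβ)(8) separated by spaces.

0 7 1 5 6 4 8 3 2

Chase each element through α then β: 0 → 0 → 0; 1 → 6 → 7; 2 → 8 → 1; 3 → 1 → 5; 4 → 4 → 6; 5 → 2 → 4; 6 → 3 → 8; 7 → 5 → 3; 8 → 7 → 2.
Collecting the images, αβ = [0 7 1 5 6 4 8 3 2].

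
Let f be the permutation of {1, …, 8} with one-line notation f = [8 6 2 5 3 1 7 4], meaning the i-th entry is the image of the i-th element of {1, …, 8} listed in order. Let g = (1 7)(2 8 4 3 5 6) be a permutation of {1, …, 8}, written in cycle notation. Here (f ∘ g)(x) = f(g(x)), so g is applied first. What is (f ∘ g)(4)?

2

(f ∘ g)(4) = f(g(4)). g(4) = 3, then f(3) = 2. So (f ∘ g)(4) = 2.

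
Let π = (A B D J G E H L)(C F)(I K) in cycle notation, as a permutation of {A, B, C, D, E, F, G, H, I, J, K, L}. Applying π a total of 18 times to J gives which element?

J lies in the 8-cycle (A B D J G E H L).
Powers repeat with period 8 on this cycle, and 18 mod 8 = 2, so π^18(J) = π^2(J).
Stepping 2 places around the cycle: J → G → E.

E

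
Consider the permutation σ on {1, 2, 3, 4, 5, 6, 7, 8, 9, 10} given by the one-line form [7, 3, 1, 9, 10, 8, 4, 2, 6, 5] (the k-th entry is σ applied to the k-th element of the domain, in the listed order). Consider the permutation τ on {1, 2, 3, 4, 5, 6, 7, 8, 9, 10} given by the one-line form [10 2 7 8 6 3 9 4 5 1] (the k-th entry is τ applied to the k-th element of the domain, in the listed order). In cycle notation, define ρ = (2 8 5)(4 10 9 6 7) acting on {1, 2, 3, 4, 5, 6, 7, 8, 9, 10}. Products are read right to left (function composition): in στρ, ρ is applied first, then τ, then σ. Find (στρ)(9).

1

(στρ)(9) = σ(τ(ρ(9))). ρ(9) = 6, then τ(6) = 3, then σ(3) = 1, so the result is 1.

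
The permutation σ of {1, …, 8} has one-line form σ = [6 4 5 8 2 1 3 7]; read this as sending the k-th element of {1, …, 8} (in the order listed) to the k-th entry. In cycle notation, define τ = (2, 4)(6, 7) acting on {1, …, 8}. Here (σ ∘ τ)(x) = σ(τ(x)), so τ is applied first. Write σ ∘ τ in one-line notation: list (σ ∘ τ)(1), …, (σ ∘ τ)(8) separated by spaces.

For each element, apply τ then σ: 1 → 1 → 6; 2 → 4 → 8; 3 → 3 → 5; 4 → 2 → 4; 5 → 5 → 2; 6 → 7 → 3; 7 → 6 → 1; 8 → 8 → 7.
Collecting the images, σ ∘ τ = [6 8 5 4 2 3 1 7].

6 8 5 4 2 3 1 7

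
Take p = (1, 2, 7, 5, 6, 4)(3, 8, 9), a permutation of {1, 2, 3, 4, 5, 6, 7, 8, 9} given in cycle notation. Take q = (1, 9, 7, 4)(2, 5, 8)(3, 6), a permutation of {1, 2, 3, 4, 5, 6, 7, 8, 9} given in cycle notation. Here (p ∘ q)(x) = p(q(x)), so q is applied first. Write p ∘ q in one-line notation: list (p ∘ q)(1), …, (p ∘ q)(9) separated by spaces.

3 6 4 2 9 8 1 7 5

(p ∘ q)(x) = p(q(x)). Computing each image: p(q(1)) = p(9) = 3, p(q(2)) = p(5) = 6, p(q(3)) = p(6) = 4, p(q(4)) = p(1) = 2, p(q(5)) = p(8) = 9, p(q(6)) = p(3) = 8, p(q(7)) = p(4) = 1, p(q(8)) = p(2) = 7, p(q(9)) = p(7) = 5.
Hence p ∘ q = [3 6 4 2 9 8 1 7 5].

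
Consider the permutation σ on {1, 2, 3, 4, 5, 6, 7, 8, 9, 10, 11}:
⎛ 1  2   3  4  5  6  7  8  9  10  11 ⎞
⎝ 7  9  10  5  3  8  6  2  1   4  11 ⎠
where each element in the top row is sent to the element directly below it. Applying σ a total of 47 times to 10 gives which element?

Tracing 10 → 4 → … returns to 10 after 4 steps, so 10 lies in a 4-cycle (3, 10, 4, 5).
Since the cycle has length 4, σ^47 acts on it the same as σ^3 (47 mod 4 = 3).
Advancing 3 steps from 10: 10 → 4 → 5 → 3.

3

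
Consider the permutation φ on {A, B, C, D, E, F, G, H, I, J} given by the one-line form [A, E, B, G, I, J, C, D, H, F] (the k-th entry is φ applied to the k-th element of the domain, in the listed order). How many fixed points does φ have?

1

The fixed points (elements with φ(x) = x) are {A}, so there is 1.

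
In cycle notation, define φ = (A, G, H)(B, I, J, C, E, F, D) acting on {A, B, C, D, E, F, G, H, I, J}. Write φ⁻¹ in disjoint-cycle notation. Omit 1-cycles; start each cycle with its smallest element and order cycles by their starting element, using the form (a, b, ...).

(A, H, G)(B, D, F, E, C, J, I)

The inverse reverses each cycle.
Reversing each cycle of φ and rotating so the smallest element leads gives (A, H, G)(B, D, F, E, C, J, I).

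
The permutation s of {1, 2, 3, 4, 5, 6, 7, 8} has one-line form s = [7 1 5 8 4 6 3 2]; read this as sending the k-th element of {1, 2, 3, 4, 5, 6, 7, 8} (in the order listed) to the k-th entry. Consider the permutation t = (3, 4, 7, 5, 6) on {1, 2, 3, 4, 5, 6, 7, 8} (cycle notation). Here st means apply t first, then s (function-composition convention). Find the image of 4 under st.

First apply t: t(4) = 7, then s(7) = 3. Thus (st)(4) = 3.

3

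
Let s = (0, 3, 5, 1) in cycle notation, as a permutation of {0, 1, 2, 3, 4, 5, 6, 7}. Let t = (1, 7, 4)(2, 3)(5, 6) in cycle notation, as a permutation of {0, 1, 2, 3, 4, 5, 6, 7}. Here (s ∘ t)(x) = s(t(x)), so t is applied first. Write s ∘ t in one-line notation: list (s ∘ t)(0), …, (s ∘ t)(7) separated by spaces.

3 7 5 2 0 6 1 4

(s ∘ t)(x) = s(t(x)). Computing each image: s(t(0)) = s(0) = 3, s(t(1)) = s(7) = 7, s(t(2)) = s(3) = 5, s(t(3)) = s(2) = 2, s(t(4)) = s(1) = 0, s(t(5)) = s(6) = 6, s(t(6)) = s(5) = 1, s(t(7)) = s(4) = 4.
Hence s ∘ t = [3 7 5 2 0 6 1 4].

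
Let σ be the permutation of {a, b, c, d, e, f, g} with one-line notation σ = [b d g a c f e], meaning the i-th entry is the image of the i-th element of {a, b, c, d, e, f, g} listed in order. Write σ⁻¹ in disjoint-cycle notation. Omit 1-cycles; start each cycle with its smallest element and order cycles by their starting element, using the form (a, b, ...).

First write σ in disjoint cycles: (a, b, d)(c, g, e).
The inverse reverses every cycle; in canonical form, σ⁻¹ = (a, d, b)(c, e, g).

(a, d, b)(c, e, g)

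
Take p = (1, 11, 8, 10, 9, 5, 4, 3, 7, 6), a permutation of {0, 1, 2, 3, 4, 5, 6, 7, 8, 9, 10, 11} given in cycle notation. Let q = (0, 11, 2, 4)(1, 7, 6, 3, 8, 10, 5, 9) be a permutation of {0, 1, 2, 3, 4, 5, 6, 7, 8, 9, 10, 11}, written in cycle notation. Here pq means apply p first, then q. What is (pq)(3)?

6

p(3) = 7, then q(7) = 6; composing gives (pq)(3) = 6.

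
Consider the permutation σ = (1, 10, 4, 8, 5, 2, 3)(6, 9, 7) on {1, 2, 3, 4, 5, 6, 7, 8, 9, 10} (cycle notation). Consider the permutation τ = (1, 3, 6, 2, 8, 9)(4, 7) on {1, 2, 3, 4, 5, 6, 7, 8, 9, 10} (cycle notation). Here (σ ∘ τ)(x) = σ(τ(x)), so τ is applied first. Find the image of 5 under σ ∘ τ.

2

τ(5) = 5, then σ(5) = 2; composing gives (σ ∘ τ)(5) = 2.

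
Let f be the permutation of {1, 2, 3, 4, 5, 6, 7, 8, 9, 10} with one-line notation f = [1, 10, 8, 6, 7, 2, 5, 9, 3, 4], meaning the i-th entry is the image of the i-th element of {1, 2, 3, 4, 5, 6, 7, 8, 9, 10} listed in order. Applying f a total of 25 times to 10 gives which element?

Tracing 10 → 4 → … returns to 10 after 4 steps, so 10 lies in a 4-cycle (2 10 4 6).
Since the cycle has length 4, f^25 acts on it the same as f^1 (25 mod 4 = 1).
Advancing 1 step from 10: 10 → 4.

4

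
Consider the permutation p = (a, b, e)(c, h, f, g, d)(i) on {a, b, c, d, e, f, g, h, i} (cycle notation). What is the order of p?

The cycle type of p is (5, 3, 1).
The order of p is the least common multiple of its cycle lengths: lcm(5, 3) = 15.

15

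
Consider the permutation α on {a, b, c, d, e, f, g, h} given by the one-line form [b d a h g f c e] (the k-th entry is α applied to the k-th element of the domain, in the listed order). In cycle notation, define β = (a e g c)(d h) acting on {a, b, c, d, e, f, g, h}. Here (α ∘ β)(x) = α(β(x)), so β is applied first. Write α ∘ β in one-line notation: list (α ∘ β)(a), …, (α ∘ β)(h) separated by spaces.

g d b e c f a h

Chase each element through β then α: a → e → g; b → b → d; c → a → b; d → h → e; e → g → c; f → f → f; g → c → a; h → d → h.
So α ∘ β in one-line form is g d b e c f a h.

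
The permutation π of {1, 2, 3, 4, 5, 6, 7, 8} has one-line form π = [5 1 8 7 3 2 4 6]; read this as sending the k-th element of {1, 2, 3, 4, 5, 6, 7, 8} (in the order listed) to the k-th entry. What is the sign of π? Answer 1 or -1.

1

In disjoint-cycle form the cycle lengths are 6, 2.
A cycle is odd iff its length is even; π has 2 even-length cycles, so sgn(π) = (−1)^2 and π is even.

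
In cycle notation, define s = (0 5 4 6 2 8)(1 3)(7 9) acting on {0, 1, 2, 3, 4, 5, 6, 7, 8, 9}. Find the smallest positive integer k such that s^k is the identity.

The cycle type of s is (6, 2, 2).
Since disjoint cycles commute, ord(s) = lcm(6, 2, 2) = 6.

6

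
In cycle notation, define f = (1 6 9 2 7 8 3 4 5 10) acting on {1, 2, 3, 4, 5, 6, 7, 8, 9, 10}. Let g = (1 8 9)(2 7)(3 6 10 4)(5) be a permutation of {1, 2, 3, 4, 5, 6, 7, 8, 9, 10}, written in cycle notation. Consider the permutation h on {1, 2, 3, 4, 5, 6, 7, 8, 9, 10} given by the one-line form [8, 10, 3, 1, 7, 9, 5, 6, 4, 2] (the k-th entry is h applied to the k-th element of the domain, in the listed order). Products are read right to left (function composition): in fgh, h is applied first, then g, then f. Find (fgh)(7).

10

Apply the permutations in order: h(7) = 5, then g(5) = 5, then f(5) = 10. So (fgh)(7) = 10.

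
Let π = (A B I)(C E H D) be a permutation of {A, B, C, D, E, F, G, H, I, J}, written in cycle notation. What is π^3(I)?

I lies in the 3-cycle (A B I).
Since the cycle has length 3, π^3 acts on it the same as π^0 (3 mod 3 = 0).
So π^3(I) = I.

I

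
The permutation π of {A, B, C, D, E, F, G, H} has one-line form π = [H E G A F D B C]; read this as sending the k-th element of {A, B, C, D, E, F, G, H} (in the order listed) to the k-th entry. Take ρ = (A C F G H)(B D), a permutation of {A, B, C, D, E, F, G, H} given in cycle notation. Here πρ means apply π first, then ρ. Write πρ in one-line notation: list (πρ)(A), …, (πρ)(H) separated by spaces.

A E H C G B D F

Chase each element through π then ρ: A → H → A; B → E → E; C → G → H; D → A → C; E → F → G; F → D → B; G → B → D; H → C → F.
So πρ in one-line form is A E H C G B D F.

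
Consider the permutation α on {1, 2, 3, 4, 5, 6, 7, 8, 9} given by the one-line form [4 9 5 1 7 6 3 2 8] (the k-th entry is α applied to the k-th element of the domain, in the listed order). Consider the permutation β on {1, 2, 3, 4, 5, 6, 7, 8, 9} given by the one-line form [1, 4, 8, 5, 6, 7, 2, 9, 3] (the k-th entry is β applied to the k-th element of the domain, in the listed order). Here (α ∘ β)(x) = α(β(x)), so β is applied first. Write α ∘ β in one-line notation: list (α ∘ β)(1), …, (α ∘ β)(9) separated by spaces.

4 1 2 7 6 3 9 8 5

(α ∘ β)(x) = α(β(x)). Computing each image: α(β(1)) = α(1) = 4, α(β(2)) = α(4) = 1, α(β(3)) = α(8) = 2, α(β(4)) = α(5) = 7, α(β(5)) = α(6) = 6, α(β(6)) = α(7) = 3, α(β(7)) = α(2) = 9, α(β(8)) = α(9) = 8, α(β(9)) = α(3) = 5.
Hence α ∘ β = [4 1 2 7 6 3 9 8 5].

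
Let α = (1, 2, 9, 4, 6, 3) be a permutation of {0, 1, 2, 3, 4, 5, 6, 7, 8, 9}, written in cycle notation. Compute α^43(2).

9

2 lies in the 6-cycle (1, 2, 9, 4, 6, 3).
On a 6-cycle, α^6 is the identity, so α^43 = α^1 there (43 ≡ 1 mod 6).
Stepping 1 place around the cycle: 2 → 9.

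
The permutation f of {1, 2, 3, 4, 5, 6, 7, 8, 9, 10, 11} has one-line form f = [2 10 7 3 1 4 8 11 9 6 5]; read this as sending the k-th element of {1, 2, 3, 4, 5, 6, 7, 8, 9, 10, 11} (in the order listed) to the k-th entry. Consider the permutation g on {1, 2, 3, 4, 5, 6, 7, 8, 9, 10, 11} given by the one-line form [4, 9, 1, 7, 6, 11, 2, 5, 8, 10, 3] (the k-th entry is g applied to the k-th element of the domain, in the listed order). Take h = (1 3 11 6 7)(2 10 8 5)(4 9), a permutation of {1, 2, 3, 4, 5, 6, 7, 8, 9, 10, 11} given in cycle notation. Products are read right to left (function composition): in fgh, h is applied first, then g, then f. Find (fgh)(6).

Chase 6: h(6) = 7; g(7) = 2; f(2) = 10. Hence (fgh)(6) = 10.

10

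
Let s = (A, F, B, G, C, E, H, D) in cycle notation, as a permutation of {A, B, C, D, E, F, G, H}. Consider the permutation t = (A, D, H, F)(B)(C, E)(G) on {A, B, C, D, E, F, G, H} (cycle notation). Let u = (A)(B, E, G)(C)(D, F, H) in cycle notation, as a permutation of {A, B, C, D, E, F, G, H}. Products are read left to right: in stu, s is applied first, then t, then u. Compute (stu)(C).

C

Apply the permutations in order: s(C) = E, then t(E) = C, then u(C) = C. So (stu)(C) = C.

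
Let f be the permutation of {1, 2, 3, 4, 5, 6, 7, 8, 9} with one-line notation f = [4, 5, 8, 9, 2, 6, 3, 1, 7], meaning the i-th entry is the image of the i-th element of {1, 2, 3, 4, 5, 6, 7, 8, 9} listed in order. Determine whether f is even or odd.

even

In disjoint-cycle form the cycle lengths are 6, 2, 1.
A cycle of length ℓ contributes ℓ−1 transpositions, so f is a product of 5 + 1 = 6 transpositions — even.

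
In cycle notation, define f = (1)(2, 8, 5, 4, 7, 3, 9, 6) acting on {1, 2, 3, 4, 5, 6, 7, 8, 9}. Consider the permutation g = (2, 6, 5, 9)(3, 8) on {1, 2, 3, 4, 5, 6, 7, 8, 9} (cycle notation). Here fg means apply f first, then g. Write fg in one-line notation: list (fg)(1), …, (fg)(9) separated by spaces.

1 3 2 7 4 6 8 9 5

(fg)(x) = g(f(x)). Computing each image: g(f(1)) = g(1) = 1, g(f(2)) = g(8) = 3, g(f(3)) = g(9) = 2, g(f(4)) = g(7) = 7, g(f(5)) = g(4) = 4, g(f(6)) = g(2) = 6, g(f(7)) = g(3) = 8, g(f(8)) = g(5) = 9, g(f(9)) = g(6) = 5.
Hence fg = [1 3 2 7 4 6 8 9 5].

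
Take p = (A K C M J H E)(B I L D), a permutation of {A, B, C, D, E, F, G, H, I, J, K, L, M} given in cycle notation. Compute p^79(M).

M lies in the 7-cycle (A K C M J H E).
On a 7-cycle, p^7 is the identity, so p^79 = p^2 there (79 ≡ 2 mod 7).
Advancing 2 steps from M: M → J → H.

H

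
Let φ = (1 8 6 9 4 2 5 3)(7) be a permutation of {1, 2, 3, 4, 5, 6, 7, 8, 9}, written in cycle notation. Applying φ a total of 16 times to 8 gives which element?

8 lies in the 8-cycle (1 8 6 9 4 2 5 3).
Since the cycle has length 8, φ^16 acts on it the same as φ^0 (16 mod 8 = 0).
So φ^16(8) = 8.

8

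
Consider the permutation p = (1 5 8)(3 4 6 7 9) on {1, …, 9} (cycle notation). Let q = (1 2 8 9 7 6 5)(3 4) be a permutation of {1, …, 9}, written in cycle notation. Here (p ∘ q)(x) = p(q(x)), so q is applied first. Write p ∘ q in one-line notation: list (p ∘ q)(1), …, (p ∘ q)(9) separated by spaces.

(p ∘ q)(x) = p(q(x)). Computing each image: p(q(1)) = p(2) = 2, p(q(2)) = p(8) = 1, p(q(3)) = p(4) = 6, p(q(4)) = p(3) = 4, p(q(5)) = p(1) = 5, p(q(6)) = p(5) = 8, p(q(7)) = p(6) = 7, p(q(8)) = p(9) = 3, p(q(9)) = p(7) = 9.
Hence p ∘ q = [2 1 6 4 5 8 7 3 9].

2 1 6 4 5 8 7 3 9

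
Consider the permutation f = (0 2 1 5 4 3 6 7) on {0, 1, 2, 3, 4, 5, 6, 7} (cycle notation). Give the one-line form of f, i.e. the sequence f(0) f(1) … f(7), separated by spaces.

Reading each image from the cycles: 0↦2, 1↦5, 2↦1, 3↦6, 4↦3, 5↦4, 6↦7, 7↦0.
So the one-line form is 2 5 1 6 3 4 7 0.

2 5 1 6 3 4 7 0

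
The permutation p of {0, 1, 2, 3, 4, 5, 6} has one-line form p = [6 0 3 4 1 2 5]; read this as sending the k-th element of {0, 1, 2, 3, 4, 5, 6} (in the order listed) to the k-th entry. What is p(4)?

4 is element number 5 of the domain, and entry number 5 of the one-line form is 1, so p(4) = 1.

1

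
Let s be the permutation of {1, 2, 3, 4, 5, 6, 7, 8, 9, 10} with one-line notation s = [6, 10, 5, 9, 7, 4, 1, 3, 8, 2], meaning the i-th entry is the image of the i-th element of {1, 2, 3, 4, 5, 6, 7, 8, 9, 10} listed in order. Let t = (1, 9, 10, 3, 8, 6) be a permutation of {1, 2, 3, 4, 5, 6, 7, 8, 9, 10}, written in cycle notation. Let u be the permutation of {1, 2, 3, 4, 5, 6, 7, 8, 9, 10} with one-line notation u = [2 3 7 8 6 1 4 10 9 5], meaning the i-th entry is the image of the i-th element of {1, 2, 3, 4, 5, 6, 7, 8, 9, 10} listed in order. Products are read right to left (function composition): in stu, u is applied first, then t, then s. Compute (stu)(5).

6

Chase 5: u(5) = 6; t(6) = 1; s(1) = 6. Hence (stu)(5) = 6.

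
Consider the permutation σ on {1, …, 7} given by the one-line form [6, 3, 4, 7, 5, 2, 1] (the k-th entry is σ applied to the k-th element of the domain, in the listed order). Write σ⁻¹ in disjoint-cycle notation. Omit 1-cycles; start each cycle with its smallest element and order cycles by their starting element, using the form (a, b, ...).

(1, 7, 4, 3, 2, 6)

First write σ in disjoint cycles: (1, 6, 2, 3, 4, 7).
Reversing each cycle (and rotating so the smallest element leads) gives σ⁻¹ = (1, 7, 4, 3, 2, 6).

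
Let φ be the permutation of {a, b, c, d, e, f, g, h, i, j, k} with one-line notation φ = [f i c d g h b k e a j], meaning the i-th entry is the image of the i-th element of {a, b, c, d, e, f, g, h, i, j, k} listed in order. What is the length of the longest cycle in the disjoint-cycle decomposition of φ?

5

Decomposing into disjoint cycles gives (a f h k j)(b i e g); the longest has length 5.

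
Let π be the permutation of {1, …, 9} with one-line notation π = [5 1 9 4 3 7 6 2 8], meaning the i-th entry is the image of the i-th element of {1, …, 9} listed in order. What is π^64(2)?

9

Tracing 2 → 1 → … returns to 2 after 6 steps, so 2 lies in a 6-cycle (1 5 3 9 8 2).
On a 6-cycle, π^6 is the identity, so π^64 = π^4 there (64 ≡ 4 mod 6).
Stepping 4 places around the cycle: 2 → 1 → 5 → 3 → 9.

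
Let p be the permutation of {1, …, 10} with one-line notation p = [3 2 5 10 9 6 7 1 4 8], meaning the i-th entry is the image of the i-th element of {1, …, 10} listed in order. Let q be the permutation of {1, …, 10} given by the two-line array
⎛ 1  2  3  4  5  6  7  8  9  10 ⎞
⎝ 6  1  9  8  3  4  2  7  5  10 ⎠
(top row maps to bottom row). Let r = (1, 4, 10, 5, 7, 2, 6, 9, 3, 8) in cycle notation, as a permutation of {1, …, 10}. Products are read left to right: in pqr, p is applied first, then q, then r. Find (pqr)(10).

(pqr)(10) = r(q(p(10))). p(10) = 8, then q(8) = 7, then r(7) = 2, so the result is 2.

2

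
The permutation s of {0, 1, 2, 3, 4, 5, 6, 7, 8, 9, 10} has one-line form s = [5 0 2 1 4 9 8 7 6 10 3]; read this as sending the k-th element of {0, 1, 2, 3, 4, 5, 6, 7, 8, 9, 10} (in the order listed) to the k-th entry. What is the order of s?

Decomposing into disjoint cycles gives cycle lengths 6, 2, 1, 1, 1.
The order of s is the least common multiple of its cycle lengths: lcm(6, 2) = 6.

6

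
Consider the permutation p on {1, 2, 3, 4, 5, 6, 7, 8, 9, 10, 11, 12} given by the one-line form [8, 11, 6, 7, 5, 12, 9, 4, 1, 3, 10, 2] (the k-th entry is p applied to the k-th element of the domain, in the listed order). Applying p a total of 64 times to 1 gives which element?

Tracing 1 → 8 → … returns to 1 after 5 steps, so 1 lies in a 5-cycle (1 8 4 7 9).
Powers repeat with period 5 on this cycle, and 64 mod 5 = 4, so p^64(1) = p^4(1).
Advancing 4 steps from 1: 1 → 8 → 4 → 7 → 9.

9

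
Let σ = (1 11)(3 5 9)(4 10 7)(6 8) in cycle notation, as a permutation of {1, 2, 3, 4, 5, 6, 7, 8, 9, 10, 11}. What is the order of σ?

6

The cycle type of σ is (3, 3, 2, 2, 1).
Since disjoint cycles commute, ord(σ) = lcm(3, 3, 2, 2) = 6.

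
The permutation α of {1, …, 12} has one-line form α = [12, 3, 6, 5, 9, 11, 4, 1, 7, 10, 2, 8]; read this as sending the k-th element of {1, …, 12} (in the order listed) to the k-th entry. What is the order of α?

12

The disjoint-cycle form of α has cycle lengths 4, 4, 3, 1.
The order of α is the least common multiple of its cycle lengths: lcm(4, 4, 3) = 12.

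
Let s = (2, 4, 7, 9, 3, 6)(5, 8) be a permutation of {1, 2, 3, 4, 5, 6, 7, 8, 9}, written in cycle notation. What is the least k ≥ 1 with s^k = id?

6

The cycle type of s is (6, 2, 1).
The order is lcm(6, 2) = 6.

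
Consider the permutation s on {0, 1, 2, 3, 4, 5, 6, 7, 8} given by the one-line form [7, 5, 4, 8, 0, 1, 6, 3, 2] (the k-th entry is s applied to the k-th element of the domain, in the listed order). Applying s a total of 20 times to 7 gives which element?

Tracing 7 → 3 → … returns to 7 after 6 steps, so 7 lies in a 6-cycle (0, 7, 3, 8, 2, 4).
Powers repeat with period 6 on this cycle, and 20 mod 6 = 2, so s^20(7) = s^2(7).
Advancing 2 steps from 7: 7 → 3 → 8.

8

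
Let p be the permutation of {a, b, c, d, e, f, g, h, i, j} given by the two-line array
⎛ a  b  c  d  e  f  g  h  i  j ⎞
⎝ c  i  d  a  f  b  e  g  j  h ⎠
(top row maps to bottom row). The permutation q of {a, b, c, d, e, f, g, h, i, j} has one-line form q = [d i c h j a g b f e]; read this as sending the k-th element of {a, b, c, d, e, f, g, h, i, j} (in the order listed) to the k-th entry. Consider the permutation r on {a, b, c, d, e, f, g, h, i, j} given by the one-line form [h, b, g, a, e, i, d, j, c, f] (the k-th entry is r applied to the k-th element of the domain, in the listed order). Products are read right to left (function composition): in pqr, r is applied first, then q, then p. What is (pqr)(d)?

a

Chase d: r(d) = a; q(a) = d; p(d) = a. Hence (pqr)(d) = a.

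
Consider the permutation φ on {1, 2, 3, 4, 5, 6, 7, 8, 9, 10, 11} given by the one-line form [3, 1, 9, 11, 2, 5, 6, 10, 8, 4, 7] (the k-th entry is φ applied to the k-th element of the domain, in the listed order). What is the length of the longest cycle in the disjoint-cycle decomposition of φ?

11

Decomposing into disjoint cycles gives (1, 3, 9, 8, 10, 4, 11, 7, 6, 5, 2); the longest has length 11.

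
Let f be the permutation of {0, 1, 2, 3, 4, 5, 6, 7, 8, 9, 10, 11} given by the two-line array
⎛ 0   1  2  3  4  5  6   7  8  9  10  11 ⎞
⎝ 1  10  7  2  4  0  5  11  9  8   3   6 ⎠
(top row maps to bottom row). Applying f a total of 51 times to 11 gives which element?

3

Tracing 11 → 6 → … returns to 11 after 9 steps, so 11 lies in a 9-cycle (0 1 10 3 2 7 11 6 5).
On a 9-cycle, f^9 is the identity, so f^51 = f^6 there (51 ≡ 6 mod 9).
Advancing 6 steps from 11: 11 → 6 → 5 → 0 → 1 → 10 → 3.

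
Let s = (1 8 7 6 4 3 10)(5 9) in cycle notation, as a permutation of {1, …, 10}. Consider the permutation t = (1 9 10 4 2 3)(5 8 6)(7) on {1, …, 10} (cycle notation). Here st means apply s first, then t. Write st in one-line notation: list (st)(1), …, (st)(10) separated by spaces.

(st)(x) = t(s(x)). Computing each image: t(s(1)) = t(8) = 6, t(s(2)) = t(2) = 3, t(s(3)) = t(10) = 4, t(s(4)) = t(3) = 1, t(s(5)) = t(9) = 10, t(s(6)) = t(4) = 2, t(s(7)) = t(6) = 5, t(s(8)) = t(7) = 7, t(s(9)) = t(5) = 8, t(s(10)) = t(1) = 9.
Hence st = [6 3 4 1 10 2 5 7 8 9].

6 3 4 1 10 2 5 7 8 9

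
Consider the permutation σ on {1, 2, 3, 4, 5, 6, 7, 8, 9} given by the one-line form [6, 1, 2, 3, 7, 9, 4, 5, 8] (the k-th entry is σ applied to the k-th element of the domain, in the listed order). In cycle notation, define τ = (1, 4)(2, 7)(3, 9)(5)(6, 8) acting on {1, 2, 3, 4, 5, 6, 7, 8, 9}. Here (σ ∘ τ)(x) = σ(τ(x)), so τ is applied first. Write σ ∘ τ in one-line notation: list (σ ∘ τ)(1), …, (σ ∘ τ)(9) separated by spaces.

3 4 8 6 7 5 1 9 2

(σ ∘ τ)(x) = σ(τ(x)). Computing each image: σ(τ(1)) = σ(4) = 3, σ(τ(2)) = σ(7) = 4, σ(τ(3)) = σ(9) = 8, σ(τ(4)) = σ(1) = 6, σ(τ(5)) = σ(5) = 7, σ(τ(6)) = σ(8) = 5, σ(τ(7)) = σ(2) = 1, σ(τ(8)) = σ(6) = 9, σ(τ(9)) = σ(3) = 2.
Hence σ ∘ τ = [3 4 8 6 7 5 1 9 2].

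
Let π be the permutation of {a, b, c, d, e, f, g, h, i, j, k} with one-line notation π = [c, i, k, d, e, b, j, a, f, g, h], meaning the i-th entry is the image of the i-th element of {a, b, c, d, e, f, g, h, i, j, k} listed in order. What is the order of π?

Writing π as disjoint cycles, the cycle lengths are 4, 3, 2, 1, 1.
Since disjoint cycles commute, ord(π) = lcm(4, 3, 2) = 12.

12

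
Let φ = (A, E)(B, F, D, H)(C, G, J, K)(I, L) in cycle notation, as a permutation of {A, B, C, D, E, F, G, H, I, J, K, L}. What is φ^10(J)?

C

J lies in the 4-cycle (C, G, J, K).
On a 4-cycle, φ^4 is the identity, so φ^10 = φ^2 there (10 ≡ 2 mod 4).
Stepping 2 places around the cycle: J → K → C.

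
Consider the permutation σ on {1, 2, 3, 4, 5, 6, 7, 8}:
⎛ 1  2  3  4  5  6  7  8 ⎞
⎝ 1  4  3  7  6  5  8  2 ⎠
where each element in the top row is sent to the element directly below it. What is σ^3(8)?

Tracing 8 → 2 → … returns to 8 after 4 steps, so 8 lies in a 4-cycle (2 4 7 8).
Advancing 3 steps from 8: 8 → 2 → 4 → 7.

7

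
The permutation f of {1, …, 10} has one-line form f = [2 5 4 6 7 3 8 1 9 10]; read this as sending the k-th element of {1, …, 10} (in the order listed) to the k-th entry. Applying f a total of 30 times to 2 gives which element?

2

Tracing 2 → 5 → … returns to 2 after 5 steps, so 2 lies in a 5-cycle (1, 2, 5, 7, 8).
Powers repeat with period 5 on this cycle, and 30 mod 5 = 0, so f^30(2) = f^0(2).
So f^30(2) = 2.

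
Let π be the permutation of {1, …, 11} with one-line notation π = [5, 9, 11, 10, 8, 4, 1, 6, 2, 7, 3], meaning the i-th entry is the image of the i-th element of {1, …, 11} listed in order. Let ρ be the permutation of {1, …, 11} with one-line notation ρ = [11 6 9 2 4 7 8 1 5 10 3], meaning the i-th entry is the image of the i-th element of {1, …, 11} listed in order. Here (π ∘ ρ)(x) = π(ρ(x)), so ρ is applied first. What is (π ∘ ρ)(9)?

8

First apply ρ: ρ(9) = 5, then π(5) = 8. Thus (π ∘ ρ)(9) = 8.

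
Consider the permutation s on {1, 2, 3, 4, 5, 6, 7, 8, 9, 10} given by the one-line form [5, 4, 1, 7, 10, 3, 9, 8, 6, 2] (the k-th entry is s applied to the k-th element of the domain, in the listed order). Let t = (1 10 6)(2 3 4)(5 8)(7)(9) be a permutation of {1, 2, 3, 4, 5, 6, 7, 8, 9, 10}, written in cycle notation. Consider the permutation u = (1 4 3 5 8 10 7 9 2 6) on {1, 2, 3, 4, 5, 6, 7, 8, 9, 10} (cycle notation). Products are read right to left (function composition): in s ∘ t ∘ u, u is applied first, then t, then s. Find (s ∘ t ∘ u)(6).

2

Chase 6: u(6) = 1; t(1) = 10; s(10) = 2. Hence (s ∘ t ∘ u)(6) = 2.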